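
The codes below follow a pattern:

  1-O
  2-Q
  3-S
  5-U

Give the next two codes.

8-W then 13-Y

First component goes 1, 2, 3, 5 → 8 → 13 (each term is the sum of the two before it).
Letter: letters move forward 2 places in the alphabet, so O, Q, S, U → W → Y.
Putting the parts together: 8-W and then 13-Y.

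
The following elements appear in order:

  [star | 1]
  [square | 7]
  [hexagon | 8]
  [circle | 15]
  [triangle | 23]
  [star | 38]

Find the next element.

Shape goes star, square, hexagon, circle, triangle, star → square (repeats star → square → hexagon → circle → triangle).
Second entry: each term is the sum of the two before it; 1, 7, 8, 15, 23, 38 → 61.
So the next element is [square | 61].

[square | 61]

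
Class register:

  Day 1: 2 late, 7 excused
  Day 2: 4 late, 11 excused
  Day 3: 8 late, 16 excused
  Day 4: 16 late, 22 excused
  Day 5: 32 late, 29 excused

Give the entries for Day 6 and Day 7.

64 late, 37 excused; 128 late, 46 excused

Late goes 2, 4, 8, 16, 32 → 64 → 128 (×2 each step).
Excused goes 7, 11, 16, 22, 29 → 37 → 46 (differences are 4, 5, 6, … (increasing by 1 each time)).
So the next two records are 64 late, 37 excused and 128 late, 46 excused.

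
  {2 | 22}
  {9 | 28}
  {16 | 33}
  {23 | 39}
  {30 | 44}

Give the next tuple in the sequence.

{37 | 50}

First slot — +7 each step: 2, 9, 16, 23, 30 → 37.
Second slot: alternating steps +6, +5, +6, +5, …, so 22, 28, 33, 39, 44 → 50.
Combining the parts gives {37 | 50}.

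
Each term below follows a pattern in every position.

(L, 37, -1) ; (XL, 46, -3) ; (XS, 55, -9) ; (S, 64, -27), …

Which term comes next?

Size — runs through clothing sizes XS→XL: L, XL, XS, S → M.
Second slot — +9 each step: 37, 46, 55, 64 → 73.
Third slot goes -1, -3, -9, -27 → -81 (×3 each step).
Putting it together: (M, 73, -81).

(M, 73, -81)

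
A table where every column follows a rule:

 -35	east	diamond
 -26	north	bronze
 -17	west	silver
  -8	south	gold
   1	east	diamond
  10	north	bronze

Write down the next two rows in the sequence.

19  west  silver; 28  south  gold

First component — +9 each step: -35, -26, -17, -8, 1, 10 → 19 → 28.
Direction: repeats east → north → west → south, so east, north, west, south, east, north → west → south.
Rank — repeats diamond → bronze → silver → gold: diamond, bronze, silver, gold, diamond, bronze → silver → gold.
Putting the parts together: 19  west  silver and then 28  south  gold.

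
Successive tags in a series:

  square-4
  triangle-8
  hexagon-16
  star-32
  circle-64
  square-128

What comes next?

triangle-256

For the shape, repeats square → triangle → hexagon → star → circle: square, triangle, hexagon, star, circle, square → triangle.
Second component — ×2 each step: 4, 8, 16, 32, 64, 128 → 256.
Putting it together: triangle-256.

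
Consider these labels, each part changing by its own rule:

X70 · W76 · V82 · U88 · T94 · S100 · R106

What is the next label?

Letter goes X, W, V, U, T, S, R → Q (letters move back 1 place in the alphabet).
Second component: +6 each step; 70, 76, 82, 88, 94, 100, 106 → 112.
Putting it together: Q112.

Q112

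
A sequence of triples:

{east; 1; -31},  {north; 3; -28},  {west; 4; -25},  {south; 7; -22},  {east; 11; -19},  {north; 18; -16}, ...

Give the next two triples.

{west; 29; -13}, {south; 47; -10}

Direction: repeats east → north → west → south; east, north, west, south, east, north → west → south.
Second coordinate: each term is the sum of the two before it, so 1, 3, 4, 7, 11, 18 → 29 → 47.
Third coordinate: +3 each step, so -31, -28, -25, -22, -19, -16 → -13 → -10.
So the next two triples are {west; 29; -13} and {south; 47; -10}.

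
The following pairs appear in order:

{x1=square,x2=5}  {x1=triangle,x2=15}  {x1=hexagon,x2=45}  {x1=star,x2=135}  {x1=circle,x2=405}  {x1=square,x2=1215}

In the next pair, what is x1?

X1 — repeats square → triangle → hexagon → star → circle: square, triangle, hexagon, star, circle, square → triangle.
X2 — ×3 each step: 5, 15, 45, 135, 405, 1215 → 3645.

triangle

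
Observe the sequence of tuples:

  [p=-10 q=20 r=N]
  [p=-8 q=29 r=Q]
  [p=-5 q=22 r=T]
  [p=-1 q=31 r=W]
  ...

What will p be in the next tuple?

P: -10, -8, -5, -1 → 4 (differences are 2, 3, 4, … (increasing by 1 each time)).

4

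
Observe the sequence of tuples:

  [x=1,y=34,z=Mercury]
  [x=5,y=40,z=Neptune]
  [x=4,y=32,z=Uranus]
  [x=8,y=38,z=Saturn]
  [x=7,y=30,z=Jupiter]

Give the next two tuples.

X — alternating steps +4, −1, +4, −1, …: 1, 5, 4, 8, 7 → 11 → 10.
Y — alternating steps +6, −8, +6, −8, …: 34, 40, 32, 38, 30 → 36 → 28.
Z: runs backward through the planets Mercury→Neptune; Mercury, Neptune, Uranus, Saturn, Jupiter → Mars → Earth.
Putting the parts together: [x=11,y=36,z=Mars] and then [x=10,y=28,z=Earth].

[x=11,y=36,z=Mars], [x=10,y=28,z=Earth]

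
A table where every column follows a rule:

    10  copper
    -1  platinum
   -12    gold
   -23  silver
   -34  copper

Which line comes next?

-45  platinum

First component: −11 each step; 10, -1, -12, -23, -34 → -45.
Metal goes copper, platinum, gold, silver, copper → platinum (repeats copper → platinum → gold → silver).
So the next line is -45  platinum.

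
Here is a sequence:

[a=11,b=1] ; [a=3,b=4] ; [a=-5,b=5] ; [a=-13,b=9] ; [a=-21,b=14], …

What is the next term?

A goes 11, 3, -5, -13, -21 → -29 (−8 each step).
B: 1, 4, 5, 9, 14 → 23 (each term is the sum of the two before it).
Combining the parts gives [a=-29,b=23].

[a=-29,b=23]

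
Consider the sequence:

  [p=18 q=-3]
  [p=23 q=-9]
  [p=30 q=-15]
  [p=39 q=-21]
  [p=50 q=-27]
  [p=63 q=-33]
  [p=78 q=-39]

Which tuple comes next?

P — differences are 5, 7, 9, … (increasing by 2 each time): 18, 23, 30, 39, 50, 63, 78 → 95.
Q: -3, -9, -15, -21, -27, -33, -39 → -45 (−6 each step).
So the next tuple is [p=95 q=-45].

[p=95 q=-45]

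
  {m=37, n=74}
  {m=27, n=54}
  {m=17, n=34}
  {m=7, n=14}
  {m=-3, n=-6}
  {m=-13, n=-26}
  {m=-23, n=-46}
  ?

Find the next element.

M goes 37, 27, 17, 7, -3, -13, -23 → -33 (−10 each step).
N: always 2 × the m, so 74, 54, 34, 14, -6, -26, -46 → -66.
Combining the parts gives {m=-33, n=-66}.

{m=-33, n=-66}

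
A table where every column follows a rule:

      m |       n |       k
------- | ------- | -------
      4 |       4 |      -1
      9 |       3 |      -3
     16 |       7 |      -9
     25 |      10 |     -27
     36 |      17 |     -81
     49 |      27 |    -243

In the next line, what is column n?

Column m — perfect squares: 2², 3², 4², …: 4, 9, 16, 25, 36, 49 → 64.
Column n goes 4, 3, 7, 10, 17, 27 → 44 (each term is the sum of the two before it).
Column k goes -1, -3, -9, -27, -81, -243 → -729 (×3 each step).

44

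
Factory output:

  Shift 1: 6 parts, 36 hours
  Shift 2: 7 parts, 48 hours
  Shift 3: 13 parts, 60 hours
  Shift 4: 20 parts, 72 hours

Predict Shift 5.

Parts: each term is the sum of the two before it; 6, 7, 13, 20 → 33.
Hours: 36, 48, 60, 72 → 84 (+12 each step).
Putting it together: 33 parts, 84 hours.

33 parts, 84 hours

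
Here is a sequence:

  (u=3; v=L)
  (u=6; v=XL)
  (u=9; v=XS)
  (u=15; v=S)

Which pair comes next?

(u=24; v=M)

U: each term is the sum of the two before it; 3, 6, 9, 15 → 24.
V: runs through clothing sizes XS→XL; L, XL, XS, S → M.
Combining the parts gives (u=24; v=M).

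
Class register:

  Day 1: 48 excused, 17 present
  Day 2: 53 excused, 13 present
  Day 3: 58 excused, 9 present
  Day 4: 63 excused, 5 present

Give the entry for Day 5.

Excused goes 48, 53, 58, 63 → 68 (+5 each step).
Present goes 17, 13, 9, 5 → 1 (−4 each step).
So the next record is 68 excused, 1 present.

68 excused, 1 present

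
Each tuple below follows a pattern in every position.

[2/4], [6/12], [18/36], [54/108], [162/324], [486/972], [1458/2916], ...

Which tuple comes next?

[4374/8748]

First slot: 2, 6, 18, 54, 162, 486, 1458 → 4374 (×3 each step).
Second slot goes 4, 12, 36, 108, 324, 972, 2916 → 8748 (×3 each step).
So the next tuple is [4374/8748].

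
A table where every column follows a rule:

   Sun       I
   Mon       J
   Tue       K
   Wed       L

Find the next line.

Thu  M

Day: Sun, Mon, Tue, Wed → Thu (runs through the weekdays Mon→Sun).
For the letter, letters move forward 1 place in the alphabet: I, J, K, L → M.
So the next line is Thu  M.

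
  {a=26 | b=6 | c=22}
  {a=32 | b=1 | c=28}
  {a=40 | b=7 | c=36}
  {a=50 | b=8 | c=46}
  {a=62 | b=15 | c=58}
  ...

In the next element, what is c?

A: differences are 6, 8, 10, … (increasing by 2 each time), so 26, 32, 40, 50, 62 → 76.
C goes 22, 28, 36, 46, 58 → 72 (always 4 less than the a).

72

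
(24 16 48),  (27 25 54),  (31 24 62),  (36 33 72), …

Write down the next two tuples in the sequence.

First slot: differences are 3, 4, 5, … (increasing by 1 each time); 24, 27, 31, 36 → 42 → 49.
For the second slot, alternating steps +9, −1, +9, −1, …: 16, 25, 24, 33 → 32 → 41.
Third slot: always 2 × the first slot, so 48, 54, 62, 72 → 84 → 98.
Putting the parts together: (42 32 84) and then (49 41 98).

(42 32 84), (49 41 98)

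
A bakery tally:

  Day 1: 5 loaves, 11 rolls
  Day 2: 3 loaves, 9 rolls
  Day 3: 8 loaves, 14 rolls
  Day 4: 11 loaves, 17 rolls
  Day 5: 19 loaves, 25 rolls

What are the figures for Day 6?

Loaves goes 5, 3, 8, 11, 19 → 30 (each term is the sum of the two before it).
Rolls: 11, 9, 14, 17, 25 → 36 (always 6 more than the loaves).
Combining the parts gives 30 loaves, 36 rolls.

30 loaves, 36 rolls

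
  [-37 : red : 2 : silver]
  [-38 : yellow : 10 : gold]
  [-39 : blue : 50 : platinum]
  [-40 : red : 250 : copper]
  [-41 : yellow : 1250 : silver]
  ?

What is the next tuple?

[-42 : blue : 6250 : gold]

First slot: −1 each step; -37, -38, -39, -40, -41 → -42.
For the colour, repeats red → yellow → blue: red, yellow, blue, red, yellow → blue.
Third slot goes 2, 10, 50, 250, 1250 → 6250 (×5 each step).
Metal: repeats silver → gold → platinum → copper, so silver, gold, platinum, copper, silver → gold.
So the next tuple is [-42 : blue : 6250 : gold].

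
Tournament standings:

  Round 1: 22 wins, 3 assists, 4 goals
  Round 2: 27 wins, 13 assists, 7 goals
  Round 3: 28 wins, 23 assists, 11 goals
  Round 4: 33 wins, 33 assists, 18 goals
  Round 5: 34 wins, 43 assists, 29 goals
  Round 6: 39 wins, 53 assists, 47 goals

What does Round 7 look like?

40 wins, 63 assists, 76 goals

For the wins, alternating steps +5, +1, +5, +1, …: 22, 27, 28, 33, 34, 39 → 40.
For the assists, +10 each step: 3, 13, 23, 33, 43, 53 → 63.
Goals: 4, 7, 11, 18, 29, 47 → 76 (each term is the sum of the two before it).
Putting it together: 40 wins, 63 assists, 76 goals.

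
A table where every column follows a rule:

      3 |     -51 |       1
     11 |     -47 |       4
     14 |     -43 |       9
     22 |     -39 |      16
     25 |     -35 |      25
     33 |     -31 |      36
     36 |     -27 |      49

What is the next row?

First component goes 3, 11, 14, 22, 25, 33, 36 → 44 (alternating steps +8, +3, +8, +3, …).
Second component: -51, -47, -43, -39, -35, -31, -27 → -23 (+4 each step).
Third component goes 1, 4, 9, 16, 25, 36, 49 → 64 (perfect squares: 1², 2², 3², …).
So the next row is 44  -23  64.

44  -23  64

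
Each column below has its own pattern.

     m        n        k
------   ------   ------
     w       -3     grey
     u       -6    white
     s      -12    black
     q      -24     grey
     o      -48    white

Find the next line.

m  -96  black

For the column m, letters move back 2 places in the alphabet: w, u, s, q, o → m.
Column n: ×2 each step; -3, -6, -12, -24, -48 → -96.
Column k: repeats grey → white → black, so grey, white, black, grey, white → black.
Putting it together: m  -96  black.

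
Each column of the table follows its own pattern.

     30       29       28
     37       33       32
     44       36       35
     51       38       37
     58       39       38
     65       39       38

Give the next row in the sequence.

First component: 30, 37, 44, 51, 58, 65 → 72 (+7 each step).
Second component: 29, 33, 36, 38, 39, 39 → 38 (differences are 4, 3, 2, … (decreasing by 1 each time)).
Third component: always 1 less than the second component; 28, 32, 35, 37, 38, 38 → 37.
Combining the parts gives 72  38  37.

72  38  37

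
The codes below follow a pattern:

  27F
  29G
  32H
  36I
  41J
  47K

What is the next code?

54L

First component: differences are 2, 3, 4, … (increasing by 1 each time); 27, 29, 32, 36, 41, 47 → 54.
Letter: F, G, H, I, J, K → L (letters move forward 1 place in the alphabet).
Putting it together: 54L.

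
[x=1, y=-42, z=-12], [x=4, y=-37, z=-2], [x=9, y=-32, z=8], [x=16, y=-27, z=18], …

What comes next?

[x=25, y=-22, z=28]

X: perfect squares: 1², 2², 3², …, so 1, 4, 9, 16 → 25.
Y: +5 each step; -42, -37, -32, -27 → -22.
For the z, +10 each step: -12, -2, 8, 18 → 28.
So the next tuple is [x=25, y=-22, z=28].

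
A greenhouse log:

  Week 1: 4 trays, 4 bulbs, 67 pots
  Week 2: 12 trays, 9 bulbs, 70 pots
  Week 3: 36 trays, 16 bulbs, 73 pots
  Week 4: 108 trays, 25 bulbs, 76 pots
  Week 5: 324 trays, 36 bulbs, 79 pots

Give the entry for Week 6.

Trays goes 4, 12, 36, 108, 324 → 972 (×3 each step).
Bulbs: perfect squares: 2², 3², 4², …, so 4, 9, 16, 25, 36 → 49.
Pots: +3 each step; 67, 70, 73, 76, 79 → 82.
Combining the parts gives 972 trays, 49 bulbs, 82 pots.

972 trays, 49 bulbs, 82 pots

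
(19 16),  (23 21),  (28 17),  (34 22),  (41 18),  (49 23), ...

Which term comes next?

(58 19)

First part: differences are 4, 5, 6, … (increasing by 1 each time), so 19, 23, 28, 34, 41, 49 → 58.
Second part goes 16, 21, 17, 22, 18, 23 → 19 (alternating steps +5, −4, +5, −4, …).
So the next term is (58 19).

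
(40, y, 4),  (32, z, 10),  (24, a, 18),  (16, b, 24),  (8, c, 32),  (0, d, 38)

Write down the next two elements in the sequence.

(-8, e, 46), (-16, f, 52)

First value: 40, 32, 24, 16, 8, 0 → -8 → -16 (−8 each step).
Letter: letters move forward 1 place in the alphabet, wrapping Z→A, so y, z, a, b, c, d → e → f.
Third value — alternating steps +6, +8, +6, +8, …: 4, 10, 18, 24, 32, 38 → 46 → 52.
So the next two elements are (-8, e, 46) and (-16, f, 52).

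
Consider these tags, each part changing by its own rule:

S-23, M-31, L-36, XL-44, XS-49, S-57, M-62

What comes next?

L-70

Size: S, M, L, XL, XS, S, M → L (repeats S → M → L → XL → XS).
Second component — alternating steps +8, +5, +8, +5, …: 23, 31, 36, 44, 49, 57, 62 → 70.
Putting it together: L-70.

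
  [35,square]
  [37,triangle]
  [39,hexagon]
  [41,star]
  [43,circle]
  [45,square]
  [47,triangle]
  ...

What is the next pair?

First slot goes 35, 37, 39, 41, 43, 45, 47 → 49 (+2 each step).
Shape: repeats square → triangle → hexagon → star → circle, so square, triangle, hexagon, star, circle, square, triangle → hexagon.
Putting it together: [49,hexagon].

[49,hexagon]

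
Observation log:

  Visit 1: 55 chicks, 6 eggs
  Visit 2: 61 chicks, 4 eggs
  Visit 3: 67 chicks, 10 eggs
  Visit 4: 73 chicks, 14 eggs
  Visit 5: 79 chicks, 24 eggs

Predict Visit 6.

Chicks: 55, 61, 67, 73, 79 → 85 (+6 each step).
Eggs: each term is the sum of the two before it; 6, 4, 10, 14, 24 → 38.
So the next record is 85 chicks, 38 eggs.

85 chicks, 38 eggs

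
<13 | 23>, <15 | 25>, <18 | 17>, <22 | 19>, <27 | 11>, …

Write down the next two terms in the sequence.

<33 | 13>, <40 | 5>

First coordinate: differences are 2, 3, 4, … (increasing by 1 each time), so 13, 15, 18, 22, 27 → 33 → 40.
Second coordinate goes 23, 25, 17, 19, 11 → 13 → 5 (alternating steps +2, −8, +2, −8, …).
Putting the parts together: <33 | 13> and then <40 | 5>.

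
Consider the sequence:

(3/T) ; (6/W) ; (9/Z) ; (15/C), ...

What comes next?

(24/F)

First component: 3, 6, 9, 15 → 24 (each term is the sum of the two before it).
Letter: letters move forward 3 places in the alphabet, wrapping Z→A; T, W, Z, C → F.
Combining the parts gives (24/F).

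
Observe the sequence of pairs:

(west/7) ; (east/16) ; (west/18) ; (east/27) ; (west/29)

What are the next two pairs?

Direction: west, east, west, east, west → east → west (alternates west ↔ east).
Second slot: alternating steps +9, +2, +9, +2, …; 7, 16, 18, 27, 29 → 38 → 40.
So the next two pairs are (east/38) and (west/40).

(east/38), (west/40)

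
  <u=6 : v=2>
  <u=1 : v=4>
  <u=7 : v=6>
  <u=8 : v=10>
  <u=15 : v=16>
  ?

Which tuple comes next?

U goes 6, 1, 7, 8, 15 → 23 (each term is the sum of the two before it).
V: 2, 4, 6, 10, 16 → 26 (each term is the sum of the two before it).
Combining the parts gives <u=23 : v=26>.

<u=23 : v=26>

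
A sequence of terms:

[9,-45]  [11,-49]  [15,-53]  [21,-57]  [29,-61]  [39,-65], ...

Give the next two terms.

[51,-69], [65,-73]

First value goes 9, 11, 15, 21, 29, 39 → 51 → 65 (differences are 2, 4, 6, … (increasing by 2 each time)).
Second value — −4 each step: -45, -49, -53, -57, -61, -65 → -69 → -73.
Putting the parts together: [51,-69] and then [65,-73].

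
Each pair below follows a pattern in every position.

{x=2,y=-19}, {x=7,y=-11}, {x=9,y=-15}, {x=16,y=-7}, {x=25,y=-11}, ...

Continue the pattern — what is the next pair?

X goes 2, 7, 9, 16, 25 → 41 (each term is the sum of the two before it).
Y: -19, -11, -15, -7, -11 → -3 (alternating steps +8, −4, +8, −4, …).
Putting it together: {x=41,y=-3}.

{x=41,y=-3}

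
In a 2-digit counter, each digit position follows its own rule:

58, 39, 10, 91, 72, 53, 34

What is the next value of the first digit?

For the first digit, −2 each step, mod 10: 5, 3, 1, 9, 7, 5, 3 → 1.

1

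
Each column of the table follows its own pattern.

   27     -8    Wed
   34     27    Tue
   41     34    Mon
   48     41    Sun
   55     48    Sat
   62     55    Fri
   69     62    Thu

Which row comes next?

76  69  Wed

First component goes 27, 34, 41, 48, 55, 62, 69 → 76 (+7 each step).
For the second component, always the previous value of the first component: -8, 27, 34, 41, 48, 55, 62 → 69.
For the day, runs backward through the weekdays Mon→Sun: Wed, Tue, Mon, Sun, Sat, Fri, Thu → Wed.
Combining the parts gives 76  69  Wed.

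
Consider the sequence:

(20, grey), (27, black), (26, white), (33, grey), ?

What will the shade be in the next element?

black

Shade: repeats grey → black → white, so grey, black, white, grey → black.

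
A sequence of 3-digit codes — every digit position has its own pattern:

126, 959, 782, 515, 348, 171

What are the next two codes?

First digit: −2 each step, mod 10, so 1, 9, 7, 5, 3, 1 → 9 → 7.
Second digit goes 2, 5, 8, 1, 4, 7 → 0 → 3 (+3 each step, mod 10).
Third digit: 6, 9, 2, 5, 8, 1 → 4 → 7 (+3 each step, mod 10).
So the next two codes are 904 and 737.

904 then 737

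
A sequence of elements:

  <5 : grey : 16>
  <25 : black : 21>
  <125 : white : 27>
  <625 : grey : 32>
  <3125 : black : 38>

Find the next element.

<15625 : white : 43>

For the first component, ×5 each step: 5, 25, 125, 625, 3125 → 15625.
Shade — repeats grey → black → white: grey, black, white, grey, black → white.
Third component: alternating steps +5, +6, +5, +6, …, so 16, 21, 27, 32, 38 → 43.
So the next element is <15625 : white : 43>.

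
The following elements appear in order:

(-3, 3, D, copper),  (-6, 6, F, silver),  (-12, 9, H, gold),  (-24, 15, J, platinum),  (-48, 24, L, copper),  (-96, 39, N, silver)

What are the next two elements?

(-192, 63, P, gold), (-384, 102, R, platinum)

First entry: ×2 each step, so -3, -6, -12, -24, -48, -96 → -192 → -384.
Second entry: 3, 6, 9, 15, 24, 39 → 63 → 102 (each term is the sum of the two before it).
Letter goes D, F, H, J, L, N → P → R (letters move forward 2 places in the alphabet).
For the metal, repeats copper → silver → gold → platinum: copper, silver, gold, platinum, copper, silver → gold → platinum.
So the next two elements are (-192, 63, P, gold) and (-384, 102, R, platinum).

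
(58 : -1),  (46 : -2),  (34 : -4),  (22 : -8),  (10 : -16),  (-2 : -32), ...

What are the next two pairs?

(-14 : -64), (-26 : -128)

For the first part, −12 each step: 58, 46, 34, 22, 10, -2 → -14 → -26.
For the second part, ×2 each step: -1, -2, -4, -8, -16, -32 → -64 → -128.
Putting the parts together: (-14 : -64) and then (-26 : -128).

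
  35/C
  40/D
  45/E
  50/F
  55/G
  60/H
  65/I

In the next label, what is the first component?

70

First component goes 35, 40, 45, 50, 55, 60, 65 → 70 (+5 each step).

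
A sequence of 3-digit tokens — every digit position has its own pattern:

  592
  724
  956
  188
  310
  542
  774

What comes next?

906

First digit: +2 each step, mod 10; 5, 7, 9, 1, 3, 5, 7 → 9.
For the second digit, +3 each step, mod 10: 9, 2, 5, 8, 1, 4, 7 → 0.
For the third digit, +2 each step, mod 10: 2, 4, 6, 8, 0, 2, 4 → 6.
Combining the parts gives 906.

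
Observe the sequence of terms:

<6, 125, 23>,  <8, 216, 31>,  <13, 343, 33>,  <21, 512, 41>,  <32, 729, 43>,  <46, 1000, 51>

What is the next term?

First slot: differences are 2, 5, 8, … (increasing by 3 each time); 6, 8, 13, 21, 32, 46 → 63.
Second slot — perfect cubes: 5³, 6³, 7³, …: 125, 216, 343, 512, 729, 1000 → 1331.
Third slot: alternating steps +8, +2, +8, +2, …, so 23, 31, 33, 41, 43, 51 → 53.
So the next term is <63, 1331, 53>.

<63, 1331, 53>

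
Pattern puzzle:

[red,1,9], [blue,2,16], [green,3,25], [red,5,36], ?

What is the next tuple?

[blue,8,49]

Colour — repeats red → blue → green: red, blue, green, red → blue.
Second coordinate — each term is the sum of the two before it: 1, 2, 3, 5 → 8.
For the third coordinate, perfect squares: 3², 4², 5², …: 9, 16, 25, 36 → 49.
So the next tuple is [blue,8,49].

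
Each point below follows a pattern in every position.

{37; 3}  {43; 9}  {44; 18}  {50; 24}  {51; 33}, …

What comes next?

{57; 39}

First component: alternating steps +6, +1, +6, +1, …, so 37, 43, 44, 50, 51 → 57.
Second component — alternating steps +6, +9, +6, +9, …: 3, 9, 18, 24, 33 → 39.
Putting it together: {57; 39}.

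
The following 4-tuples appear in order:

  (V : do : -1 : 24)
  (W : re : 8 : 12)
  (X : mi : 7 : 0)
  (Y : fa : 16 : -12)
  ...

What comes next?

Letter — letters move forward 1 place in the alphabet: V, W, X, Y → Z.
For the note, runs through the solfège scale do→ti: do, re, mi, fa → sol.
Third coordinate: alternating steps +9, −1, +9, −1, …, so -1, 8, 7, 16 → 15.
Fourth coordinate: 24, 12, 0, -12 → -24 (−12 each step).
Combining the parts gives (Z : sol : 15 : -24).

(Z : sol : 15 : -24)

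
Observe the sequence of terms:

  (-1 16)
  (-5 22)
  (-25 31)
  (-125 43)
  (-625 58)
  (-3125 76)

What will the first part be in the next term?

-15625

First part goes -1, -5, -25, -125, -625, -3125 → -15625 (×5 each step).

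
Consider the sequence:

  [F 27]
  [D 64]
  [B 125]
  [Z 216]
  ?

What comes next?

[X 343]

Letter — letters move back 2 places in the alphabet, wrapping A→Z: F, D, B, Z → X.
Second component — perfect cubes: 3³, 4³, 5³, …: 27, 64, 125, 216 → 343.
So the next term is [X 343].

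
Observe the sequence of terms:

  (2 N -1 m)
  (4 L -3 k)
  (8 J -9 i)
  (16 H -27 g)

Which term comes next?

(32 F -81 e)

First coordinate — ×2 each step: 2, 4, 8, 16 → 32.
First letter — letters move back 2 places in the alphabet: N, L, J, H → F.
For the third coordinate, ×3 each step: -1, -3, -9, -27 → -81.
For the second letter, letters move back 2 places in the alphabet: m, k, i, g → e.
So the next term is (32 F -81 e).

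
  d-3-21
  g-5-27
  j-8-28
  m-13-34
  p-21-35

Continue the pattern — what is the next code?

Letter — letters move forward 3 places in the alphabet: d, g, j, m, p → s.
Second component: 3, 5, 8, 13, 21 → 34 (each term is the sum of the two before it).
For the third component, alternating steps +6, +1, +6, +1, …: 21, 27, 28, 34, 35 → 41.
Putting it together: s-34-41.

s-34-41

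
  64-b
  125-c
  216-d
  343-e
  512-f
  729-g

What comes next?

1000-h

First component: perfect cubes: 4³, 5³, 6³, …; 64, 125, 216, 343, 512, 729 → 1000.
Letter: letters move forward 1 place in the alphabet; b, c, d, e, f, g → h.
Putting it together: 1000-h.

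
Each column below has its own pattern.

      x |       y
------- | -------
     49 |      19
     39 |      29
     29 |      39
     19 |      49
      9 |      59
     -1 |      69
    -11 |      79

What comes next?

For the column x, −10 each step: 49, 39, 29, 19, 9, -1, -11 → -21.
Column y: 19, 29, 39, 49, 59, 69, 79 → 89 (together with the column x always sums to 68).
Combining the parts gives -21  89.

-21  89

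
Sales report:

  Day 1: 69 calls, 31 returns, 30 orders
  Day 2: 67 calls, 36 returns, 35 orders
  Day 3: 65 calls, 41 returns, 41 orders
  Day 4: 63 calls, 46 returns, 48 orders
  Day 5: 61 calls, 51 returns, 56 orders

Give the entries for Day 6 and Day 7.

Calls: −2 each step; 69, 67, 65, 63, 61 → 59 → 57.
Returns — +5 each step: 31, 36, 41, 46, 51 → 56 → 61.
Orders — differences are 5, 6, 7, … (increasing by 1 each time): 30, 35, 41, 48, 56 → 65 → 75.
So the next two rows are 59 calls, 56 returns, 65 orders and 57 calls, 61 returns, 75 orders.

59 calls, 56 returns, 65 orders; 57 calls, 61 returns, 75 orders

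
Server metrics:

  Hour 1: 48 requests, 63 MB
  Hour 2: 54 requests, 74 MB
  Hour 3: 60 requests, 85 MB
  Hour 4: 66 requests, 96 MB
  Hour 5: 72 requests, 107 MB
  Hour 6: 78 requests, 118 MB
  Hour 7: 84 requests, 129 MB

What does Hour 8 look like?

For the requests, +6 each step: 48, 54, 60, 66, 72, 78, 84 → 90.
MB: +11 each step, so 63, 74, 85, 96, 107, 118, 129 → 140.
Putting it together: 90 requests, 140 MB.

90 requests, 140 MB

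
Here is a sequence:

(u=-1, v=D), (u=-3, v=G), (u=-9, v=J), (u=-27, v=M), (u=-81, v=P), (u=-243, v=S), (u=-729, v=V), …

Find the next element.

(u=-2187, v=Y)

U: -1, -3, -9, -27, -81, -243, -729 → -2187 (×3 each step).
V: letters move forward 3 places in the alphabet; D, G, J, M, P, S, V → Y.
Combining the parts gives (u=-2187, v=Y).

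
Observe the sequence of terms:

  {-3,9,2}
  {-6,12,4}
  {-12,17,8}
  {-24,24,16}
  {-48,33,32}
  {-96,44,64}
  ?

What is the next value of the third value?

For the third value, ×2 each step: 2, 4, 8, 16, 32, 64 → 128.

128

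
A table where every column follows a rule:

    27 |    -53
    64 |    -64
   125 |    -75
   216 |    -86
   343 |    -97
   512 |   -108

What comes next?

729  -119

For the first component, perfect cubes: 3³, 4³, 5³, …: 27, 64, 125, 216, 343, 512 → 729.
Second component: -53, -64, -75, -86, -97, -108 → -119 (−11 each step).
Putting it together: 729  -119.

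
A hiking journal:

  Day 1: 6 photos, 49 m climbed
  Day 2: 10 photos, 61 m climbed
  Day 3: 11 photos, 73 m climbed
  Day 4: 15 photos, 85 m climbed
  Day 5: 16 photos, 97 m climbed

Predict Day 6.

20 photos, 109 m climbed

Photos goes 6, 10, 11, 15, 16 → 20 (alternating steps +4, +1, +4, +1, …).
M climbed: +12 each step, so 49, 61, 73, 85, 97 → 109.
So the next record is 20 photos, 109 m climbed.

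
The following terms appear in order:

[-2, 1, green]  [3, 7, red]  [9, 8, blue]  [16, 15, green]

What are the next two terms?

First coordinate: differences are 5, 6, 7, … (increasing by 1 each time), so -2, 3, 9, 16 → 24 → 33.
Second coordinate goes 1, 7, 8, 15 → 23 → 38 (each term is the sum of the two before it).
Colour: repeats green → red → blue, so green, red, blue, green → red → blue.
So the next two terms are [24, 23, red] and [33, 38, blue].

[24, 23, red], [33, 38, blue]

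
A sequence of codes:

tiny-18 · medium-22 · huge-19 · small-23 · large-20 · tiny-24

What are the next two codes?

medium-21, huge-25

Size: repeats tiny → medium → huge → small → large, so tiny, medium, huge, small, large, tiny → medium → huge.
Second component goes 18, 22, 19, 23, 20, 24 → 21 → 25 (alternating steps +4, −3, +4, −3, …).
So the next two codes are medium-21 and huge-25.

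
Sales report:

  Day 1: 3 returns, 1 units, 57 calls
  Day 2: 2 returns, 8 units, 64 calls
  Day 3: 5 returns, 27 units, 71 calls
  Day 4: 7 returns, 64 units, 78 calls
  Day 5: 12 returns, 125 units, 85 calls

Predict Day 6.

For the returns, each term is the sum of the two before it: 3, 2, 5, 7, 12 → 19.
Units: perfect cubes: 1³, 2³, 3³, …; 1, 8, 27, 64, 125 → 216.
Calls — +7 each step: 57, 64, 71, 78, 85 → 92.
Combining the parts gives 19 returns, 216 units, 92 calls.

19 returns, 216 units, 92 calls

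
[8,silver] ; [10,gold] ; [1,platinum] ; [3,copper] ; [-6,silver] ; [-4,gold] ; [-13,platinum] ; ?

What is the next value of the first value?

First value — alternating steps +2, −9, +2, −9, …: 8, 10, 1, 3, -6, -4, -13 → -11.

-11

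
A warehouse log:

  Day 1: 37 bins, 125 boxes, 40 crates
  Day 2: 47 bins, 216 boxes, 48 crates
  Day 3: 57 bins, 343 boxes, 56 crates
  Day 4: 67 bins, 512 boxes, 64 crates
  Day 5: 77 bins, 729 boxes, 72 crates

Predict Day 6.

87 bins, 1000 boxes, 80 crates

Bins: +10 each step; 37, 47, 57, 67, 77 → 87.
Boxes goes 125, 216, 343, 512, 729 → 1000 (perfect cubes: 5³, 6³, 7³, …).
For the crates, +8 each step: 40, 48, 56, 64, 72 → 80.
So the next line is 87 bins, 1000 boxes, 80 crates.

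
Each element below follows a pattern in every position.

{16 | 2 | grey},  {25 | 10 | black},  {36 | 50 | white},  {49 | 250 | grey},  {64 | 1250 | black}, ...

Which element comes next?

First value: perfect squares: 4², 5², 6², …; 16, 25, 36, 49, 64 → 81.
Second value goes 2, 10, 50, 250, 1250 → 6250 (×5 each step).
Shade goes grey, black, white, grey, black → white (repeats grey → black → white).
Combining the parts gives {81 | 6250 | white}.

{81 | 6250 | white}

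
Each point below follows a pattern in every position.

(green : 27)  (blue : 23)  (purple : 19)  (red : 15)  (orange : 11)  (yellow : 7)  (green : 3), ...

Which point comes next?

Colour: green, blue, purple, red, orange, yellow, green → blue (repeats green → blue → purple → red → orange → yellow).
Second slot: −4 each step, so 27, 23, 19, 15, 11, 7, 3 → -1.
Combining the parts gives (blue : -1).

(blue : -1)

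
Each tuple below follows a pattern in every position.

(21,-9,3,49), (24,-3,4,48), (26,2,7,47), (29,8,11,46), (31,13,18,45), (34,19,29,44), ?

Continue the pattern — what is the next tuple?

(36,24,47,43)

For the first coordinate, alternating steps +3, +2, +3, +2, …: 21, 24, 26, 29, 31, 34 → 36.
Second coordinate: alternating steps +6, +5, +6, +5, …, so -9, -3, 2, 8, 13, 19 → 24.
Third coordinate — each term is the sum of the two before it: 3, 4, 7, 11, 18, 29 → 47.
Fourth coordinate: −1 each step, so 49, 48, 47, 46, 45, 44 → 43.
So the next tuple is (36,24,47,43).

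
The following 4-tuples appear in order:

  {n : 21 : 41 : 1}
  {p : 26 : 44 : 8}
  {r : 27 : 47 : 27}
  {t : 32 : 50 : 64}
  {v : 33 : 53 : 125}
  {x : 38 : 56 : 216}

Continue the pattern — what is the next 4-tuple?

For the letter, letters move forward 2 places in the alphabet: n, p, r, t, v, x → z.
For the second part, alternating steps +5, +1, +5, +1, …: 21, 26, 27, 32, 33, 38 → 39.
Third part: 41, 44, 47, 50, 53, 56 → 59 (+3 each step).
Fourth part: perfect cubes: 1³, 2³, 3³, …; 1, 8, 27, 64, 125, 216 → 343.
So the next 4-tuple is {z : 39 : 59 : 343}.

{z : 39 : 59 : 343}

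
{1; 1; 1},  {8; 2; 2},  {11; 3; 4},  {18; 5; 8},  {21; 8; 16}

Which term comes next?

{28; 13; 32}

First part: 1, 8, 11, 18, 21 → 28 (alternating steps +7, +3, +7, +3, …).
Second part: 1, 2, 3, 5, 8 → 13 (each term is the sum of the two before it).
Third part: ×2 each step; 1, 2, 4, 8, 16 → 32.
Putting it together: {28; 13; 32}.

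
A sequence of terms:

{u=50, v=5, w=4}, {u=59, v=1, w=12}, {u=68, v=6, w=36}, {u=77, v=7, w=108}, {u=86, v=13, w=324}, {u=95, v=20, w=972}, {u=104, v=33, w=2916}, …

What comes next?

U — +9 each step: 50, 59, 68, 77, 86, 95, 104 → 113.
For the v, each term is the sum of the two before it: 5, 1, 6, 7, 13, 20, 33 → 53.
W — ×3 each step: 4, 12, 36, 108, 324, 972, 2916 → 8748.
Putting it together: {u=113, v=53, w=8748}.

{u=113, v=53, w=8748}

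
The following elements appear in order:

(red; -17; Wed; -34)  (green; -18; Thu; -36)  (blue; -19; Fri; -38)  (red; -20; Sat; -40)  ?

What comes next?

Colour: repeats red → green → blue; red, green, blue, red → green.
Second coordinate: −1 each step; -17, -18, -19, -20 → -21.
Day: Wed, Thu, Fri, Sat → Sun (runs through the weekdays Mon→Sun).
For the fourth coordinate, always 2 × the second coordinate: -34, -36, -38, -40 → -42.
Putting it together: (green; -21; Sun; -42).

(green; -21; Sun; -42)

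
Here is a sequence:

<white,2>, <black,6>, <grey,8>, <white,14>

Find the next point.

For the shade, repeats white → black → grey: white, black, grey, white → black.
For the second component, each term is the sum of the two before it: 2, 6, 8, 14 → 22.
So the next point is <black,22>.

<black,22>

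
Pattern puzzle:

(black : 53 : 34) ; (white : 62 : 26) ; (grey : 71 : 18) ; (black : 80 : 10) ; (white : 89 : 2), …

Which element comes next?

Shade goes black, white, grey, black, white → grey (repeats black → white → grey).
Second coordinate: +9 each step; 53, 62, 71, 80, 89 → 98.
Third coordinate: 34, 26, 18, 10, 2 → -6 (−8 each step).
Putting it together: (grey : 98 : -6).

(grey : 98 : -6)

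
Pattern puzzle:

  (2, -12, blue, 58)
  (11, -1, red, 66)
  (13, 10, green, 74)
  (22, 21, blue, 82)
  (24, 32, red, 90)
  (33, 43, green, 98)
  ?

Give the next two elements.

First slot goes 2, 11, 13, 22, 24, 33 → 35 → 44 (alternating steps +9, +2, +9, +2, …).
Second slot: +11 each step, so -12, -1, 10, 21, 32, 43 → 54 → 65.
Colour goes blue, red, green, blue, red, green → blue → red (repeats blue → red → green).
Fourth slot: +8 each step; 58, 66, 74, 82, 90, 98 → 106 → 114.
So the next two elements are (35, 54, blue, 106) and (44, 65, red, 114).

(35, 54, blue, 106), (44, 65, red, 114)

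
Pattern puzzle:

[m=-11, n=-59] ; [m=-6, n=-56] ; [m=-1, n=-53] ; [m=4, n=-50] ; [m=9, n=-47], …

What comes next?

M goes -11, -6, -1, 4, 9 → 14 (+5 each step).
N goes -59, -56, -53, -50, -47 → -44 (+3 each step).
Combining the parts gives [m=14, n=-44].

[m=14, n=-44]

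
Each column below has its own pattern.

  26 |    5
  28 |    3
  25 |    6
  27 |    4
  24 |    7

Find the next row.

26  5

First component — alternating steps +2, −3, +2, −3, …: 26, 28, 25, 27, 24 → 26.
Second component: together with the first component always sums to 31; 5, 3, 6, 4, 7 → 5.
Combining the parts gives 26  5.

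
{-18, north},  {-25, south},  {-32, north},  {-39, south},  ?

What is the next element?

{-46, north}

First coordinate: −7 each step; -18, -25, -32, -39 → -46.
Direction: alternates north ↔ south, so north, south, north, south → north.
So the next element is {-46, north}.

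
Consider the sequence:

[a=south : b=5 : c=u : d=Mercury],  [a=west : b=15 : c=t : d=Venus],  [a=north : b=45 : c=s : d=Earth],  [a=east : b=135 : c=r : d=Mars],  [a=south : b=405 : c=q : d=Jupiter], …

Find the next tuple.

A — repeats south → west → north → east: south, west, north, east, south → west.
B goes 5, 15, 45, 135, 405 → 1215 (×3 each step).
C goes u, t, s, r, q → p (letters move back 1 place in the alphabet).
D: runs through the planets Mercury→Neptune; Mercury, Venus, Earth, Mars, Jupiter → Saturn.
Putting it together: [a=west : b=1215 : c=p : d=Saturn].

[a=west : b=1215 : c=p : d=Saturn]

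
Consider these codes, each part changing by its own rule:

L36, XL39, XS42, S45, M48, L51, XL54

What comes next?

XS57

Size: repeats L → XL → XS → S → M; L, XL, XS, S, M, L, XL → XS.
Second component goes 36, 39, 42, 45, 48, 51, 54 → 57 (+3 each step).
So the next code is XS57.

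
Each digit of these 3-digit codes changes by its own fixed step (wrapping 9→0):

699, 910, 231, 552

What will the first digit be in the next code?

8

First digit: +3 each step, mod 10; 6, 9, 2, 5 → 8.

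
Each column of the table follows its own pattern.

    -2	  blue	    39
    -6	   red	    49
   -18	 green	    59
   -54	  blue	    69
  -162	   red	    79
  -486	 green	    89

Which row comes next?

-1458  blue  99

First component: ×3 each step; -2, -6, -18, -54, -162, -486 → -1458.
For the colour, repeats blue → red → green: blue, red, green, blue, red, green → blue.
For the third component, +10 each step: 39, 49, 59, 69, 79, 89 → 99.
Combining the parts gives -1458  blue  99.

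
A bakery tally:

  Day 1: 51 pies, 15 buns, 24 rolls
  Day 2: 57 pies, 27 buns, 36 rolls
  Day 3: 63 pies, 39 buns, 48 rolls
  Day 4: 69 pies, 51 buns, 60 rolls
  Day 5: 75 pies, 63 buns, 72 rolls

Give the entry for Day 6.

Pies: +6 each step, so 51, 57, 63, 69, 75 → 81.
For the buns, +12 each step: 15, 27, 39, 51, 63 → 75.
Rolls: 24, 36, 48, 60, 72 → 84 (+12 each step).
Putting it together: 81 pies, 75 buns, 84 rolls.

81 pies, 75 buns, 84 rolls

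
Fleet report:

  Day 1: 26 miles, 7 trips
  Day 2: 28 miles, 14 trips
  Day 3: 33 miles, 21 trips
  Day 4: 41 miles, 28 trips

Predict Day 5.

Miles — differences are 2, 5, 8, … (increasing by 3 each time): 26, 28, 33, 41 → 52.
Trips: +7 each step; 7, 14, 21, 28 → 35.
So the next record is 52 miles, 35 trips.

52 miles, 35 trips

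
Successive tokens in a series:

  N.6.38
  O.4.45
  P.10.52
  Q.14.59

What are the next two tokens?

Letter: letters move forward 1 place in the alphabet; N, O, P, Q → R → S.
Second component — each term is the sum of the two before it: 6, 4, 10, 14 → 24 → 38.
Third component: 38, 45, 52, 59 → 66 → 73 (+7 each step).
So the next two tokens are R.24.66 and S.38.73.

R.24.66, S.38.73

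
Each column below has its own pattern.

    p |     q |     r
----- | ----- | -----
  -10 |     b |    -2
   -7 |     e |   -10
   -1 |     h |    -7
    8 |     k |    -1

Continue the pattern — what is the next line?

Column p: differences are 3, 6, 9, … (increasing by 3 each time), so -10, -7, -1, 8 → 20.
Column q: letters move forward 3 places in the alphabet, so b, e, h, k → n.
Column r goes -2, -10, -7, -1 → 8 (always the previous value of the column p).
Putting it together: 20  n  8.

20  n  8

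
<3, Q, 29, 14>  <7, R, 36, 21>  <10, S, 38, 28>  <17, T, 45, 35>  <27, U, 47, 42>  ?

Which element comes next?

First component: each term is the sum of the two before it; 3, 7, 10, 17, 27 → 44.
Letter: Q, R, S, T, U → V (letters move forward 1 place in the alphabet).
Third component goes 29, 36, 38, 45, 47 → 54 (alternating steps +7, +2, +7, +2, …).
Fourth component: +7 each step; 14, 21, 28, 35, 42 → 49.
Combining the parts gives <44, V, 54, 49>.

<44, V, 54, 49>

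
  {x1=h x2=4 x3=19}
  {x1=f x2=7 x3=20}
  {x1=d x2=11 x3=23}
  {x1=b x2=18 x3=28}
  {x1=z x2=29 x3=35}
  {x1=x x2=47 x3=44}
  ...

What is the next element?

X1: h, f, d, b, z, x → v (letters move back 2 places in the alphabet, wrapping A→Z).
X2 goes 4, 7, 11, 18, 29, 47 → 76 (each term is the sum of the two before it).
X3: differences are 1, 3, 5, … (increasing by 2 each time), so 19, 20, 23, 28, 35, 44 → 55.
Combining the parts gives {x1=v x2=76 x3=55}.

{x1=v x2=76 x3=55}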